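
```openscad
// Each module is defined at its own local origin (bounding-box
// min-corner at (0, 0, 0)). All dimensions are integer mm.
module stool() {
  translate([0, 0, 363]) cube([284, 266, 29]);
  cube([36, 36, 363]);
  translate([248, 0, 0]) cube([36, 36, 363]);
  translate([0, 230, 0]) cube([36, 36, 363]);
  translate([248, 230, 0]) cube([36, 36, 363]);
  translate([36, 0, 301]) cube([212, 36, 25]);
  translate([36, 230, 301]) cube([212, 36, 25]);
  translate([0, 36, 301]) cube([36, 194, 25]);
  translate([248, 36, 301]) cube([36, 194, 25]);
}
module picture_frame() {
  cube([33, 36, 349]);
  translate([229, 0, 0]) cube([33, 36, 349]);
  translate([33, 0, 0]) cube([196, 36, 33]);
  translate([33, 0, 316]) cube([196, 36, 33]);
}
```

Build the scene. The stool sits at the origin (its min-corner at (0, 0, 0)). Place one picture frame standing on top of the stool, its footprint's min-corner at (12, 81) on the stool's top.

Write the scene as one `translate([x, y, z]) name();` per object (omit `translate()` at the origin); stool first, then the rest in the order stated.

stool();
translate([12, 81, 392]) picture_frame();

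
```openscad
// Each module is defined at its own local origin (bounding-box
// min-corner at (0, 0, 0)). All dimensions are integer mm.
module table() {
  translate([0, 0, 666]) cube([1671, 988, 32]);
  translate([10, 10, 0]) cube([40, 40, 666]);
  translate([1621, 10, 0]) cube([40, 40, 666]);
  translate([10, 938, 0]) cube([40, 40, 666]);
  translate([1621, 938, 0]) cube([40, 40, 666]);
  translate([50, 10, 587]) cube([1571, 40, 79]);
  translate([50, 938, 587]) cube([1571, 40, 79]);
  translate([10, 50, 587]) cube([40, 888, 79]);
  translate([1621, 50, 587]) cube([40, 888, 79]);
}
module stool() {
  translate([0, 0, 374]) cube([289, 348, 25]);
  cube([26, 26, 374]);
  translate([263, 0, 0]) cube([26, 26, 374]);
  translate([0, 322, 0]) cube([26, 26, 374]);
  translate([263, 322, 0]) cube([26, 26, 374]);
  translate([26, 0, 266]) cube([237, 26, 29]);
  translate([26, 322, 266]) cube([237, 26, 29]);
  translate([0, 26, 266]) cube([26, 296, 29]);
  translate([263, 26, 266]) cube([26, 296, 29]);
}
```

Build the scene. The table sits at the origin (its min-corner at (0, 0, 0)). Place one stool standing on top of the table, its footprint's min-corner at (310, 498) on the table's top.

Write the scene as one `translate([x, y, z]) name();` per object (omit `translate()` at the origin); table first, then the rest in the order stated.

table();
translate([310, 498, 698]) stool();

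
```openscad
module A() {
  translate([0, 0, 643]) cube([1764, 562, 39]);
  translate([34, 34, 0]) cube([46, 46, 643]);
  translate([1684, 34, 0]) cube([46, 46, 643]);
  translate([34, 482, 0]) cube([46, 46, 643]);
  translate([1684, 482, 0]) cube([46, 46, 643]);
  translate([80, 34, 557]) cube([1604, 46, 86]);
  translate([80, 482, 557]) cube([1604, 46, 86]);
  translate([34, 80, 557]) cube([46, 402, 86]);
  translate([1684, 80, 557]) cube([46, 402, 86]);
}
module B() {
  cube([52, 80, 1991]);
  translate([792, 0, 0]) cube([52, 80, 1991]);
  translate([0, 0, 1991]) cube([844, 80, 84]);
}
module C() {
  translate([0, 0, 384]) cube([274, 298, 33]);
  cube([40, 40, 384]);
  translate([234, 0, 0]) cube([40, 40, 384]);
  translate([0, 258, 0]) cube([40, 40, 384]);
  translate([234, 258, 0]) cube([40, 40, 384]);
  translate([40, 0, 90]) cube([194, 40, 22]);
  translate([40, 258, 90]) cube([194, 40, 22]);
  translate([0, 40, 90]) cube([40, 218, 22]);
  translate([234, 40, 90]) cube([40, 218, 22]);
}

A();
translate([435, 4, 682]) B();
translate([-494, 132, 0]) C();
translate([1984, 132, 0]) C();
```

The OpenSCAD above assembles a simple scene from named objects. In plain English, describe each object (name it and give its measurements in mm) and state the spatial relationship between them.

A is a table: top 1764 mm (x) × 562 mm (y), 39 mm thick, upper face at z = 682 mm, on four 46×46 mm square legs, each inset 34 mm from the nearest pair of top edges, running from z = 0 to the bottom of the top. Four apron rails, 46 mm thick and 86 mm tall, run between adjacent legs with their top edges flush with the underside of the top and their outer faces flush with the legs' outer faces.

B is a rectangular door frame: two vertical jambs of 52×80 mm section, 1991 mm tall, with a clear opening 740 mm wide between their inner faces. A header 84 mm tall and 80 mm deep lies on top of the jambs and spans the full outside width.

C is a four-legged stool. The seat is a 274×298×33 mm slab whose top surface is at z = 417 mm; four square legs, each 40×40 mm in cross-section, run from the floor (z = 0) to the underside of the seat, each flush with a corner of the seat. Four stretchers, 40 mm wide and 22 mm tall, connect adjacent legs with their undersides at z = 90 mm, each running between the inner faces of the legs it joins and aligned with the legs' outer faces on the other axis.

The door frame is on top of the table. Two stools sit around the table at the −x, +x sides.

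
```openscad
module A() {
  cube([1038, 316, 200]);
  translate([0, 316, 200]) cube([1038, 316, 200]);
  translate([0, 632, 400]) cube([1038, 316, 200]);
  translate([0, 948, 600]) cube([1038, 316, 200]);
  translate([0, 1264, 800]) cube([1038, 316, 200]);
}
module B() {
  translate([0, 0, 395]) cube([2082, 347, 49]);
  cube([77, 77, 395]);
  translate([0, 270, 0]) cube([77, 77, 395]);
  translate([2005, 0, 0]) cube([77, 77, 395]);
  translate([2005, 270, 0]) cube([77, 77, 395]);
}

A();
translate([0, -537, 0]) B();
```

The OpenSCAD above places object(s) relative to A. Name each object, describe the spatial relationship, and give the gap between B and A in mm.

A is a staircase. B is a bench. The bench is on the floor beside the staircase on its −y side. The gap between the bench and the staircase is 190 mm.

The bench's nearest face is 190 mm from the staircase's −y face.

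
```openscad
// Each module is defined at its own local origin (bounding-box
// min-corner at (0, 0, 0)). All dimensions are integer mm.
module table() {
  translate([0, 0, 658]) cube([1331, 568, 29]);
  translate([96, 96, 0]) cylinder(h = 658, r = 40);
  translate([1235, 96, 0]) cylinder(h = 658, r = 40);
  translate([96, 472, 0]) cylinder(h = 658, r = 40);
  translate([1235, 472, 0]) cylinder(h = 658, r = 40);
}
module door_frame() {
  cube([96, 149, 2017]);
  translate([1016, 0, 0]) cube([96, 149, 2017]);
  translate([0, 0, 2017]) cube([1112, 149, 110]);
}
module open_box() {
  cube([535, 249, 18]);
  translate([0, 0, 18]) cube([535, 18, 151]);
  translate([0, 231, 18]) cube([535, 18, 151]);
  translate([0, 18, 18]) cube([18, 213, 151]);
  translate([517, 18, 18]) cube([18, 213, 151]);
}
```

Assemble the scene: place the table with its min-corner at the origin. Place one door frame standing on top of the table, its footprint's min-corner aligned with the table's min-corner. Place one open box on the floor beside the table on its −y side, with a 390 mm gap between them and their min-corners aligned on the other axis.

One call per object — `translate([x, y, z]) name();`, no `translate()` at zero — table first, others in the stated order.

table();
translate([0, 0, 687]) door_frame();
translate([0, -639, 0]) open_box();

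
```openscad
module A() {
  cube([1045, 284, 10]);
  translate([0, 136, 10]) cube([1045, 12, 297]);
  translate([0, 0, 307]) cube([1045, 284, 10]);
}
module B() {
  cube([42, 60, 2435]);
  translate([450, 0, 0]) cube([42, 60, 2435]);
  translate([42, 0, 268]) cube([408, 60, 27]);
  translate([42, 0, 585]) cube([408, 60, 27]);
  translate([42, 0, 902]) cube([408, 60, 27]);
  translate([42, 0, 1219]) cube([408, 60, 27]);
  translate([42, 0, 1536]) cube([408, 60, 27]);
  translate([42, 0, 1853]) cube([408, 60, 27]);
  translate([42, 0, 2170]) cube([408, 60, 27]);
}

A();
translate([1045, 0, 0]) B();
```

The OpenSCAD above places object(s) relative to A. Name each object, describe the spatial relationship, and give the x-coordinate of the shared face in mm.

The I-beam's +x face and the ladder's −x face are both at x = 1045 mm.

A is an I-beam. B is a ladder. The ladder is against the I-beam's +x side, with their −y faces flush. The x-coordinate of the shared face is 1045 mm.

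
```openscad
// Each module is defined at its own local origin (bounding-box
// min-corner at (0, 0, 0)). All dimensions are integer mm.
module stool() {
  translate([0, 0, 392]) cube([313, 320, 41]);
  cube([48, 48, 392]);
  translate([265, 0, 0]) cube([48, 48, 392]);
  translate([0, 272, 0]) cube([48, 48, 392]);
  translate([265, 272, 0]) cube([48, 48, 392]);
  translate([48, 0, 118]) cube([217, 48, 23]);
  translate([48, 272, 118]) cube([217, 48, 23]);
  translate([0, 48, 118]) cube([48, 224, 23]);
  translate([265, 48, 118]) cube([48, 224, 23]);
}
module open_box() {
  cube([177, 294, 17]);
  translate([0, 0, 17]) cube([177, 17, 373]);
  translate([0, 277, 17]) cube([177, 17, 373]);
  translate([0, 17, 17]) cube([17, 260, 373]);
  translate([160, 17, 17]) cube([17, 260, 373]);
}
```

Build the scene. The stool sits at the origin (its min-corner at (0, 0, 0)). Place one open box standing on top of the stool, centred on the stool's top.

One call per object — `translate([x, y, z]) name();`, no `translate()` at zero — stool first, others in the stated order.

stool();
translate([68, 13, 433]) open_box();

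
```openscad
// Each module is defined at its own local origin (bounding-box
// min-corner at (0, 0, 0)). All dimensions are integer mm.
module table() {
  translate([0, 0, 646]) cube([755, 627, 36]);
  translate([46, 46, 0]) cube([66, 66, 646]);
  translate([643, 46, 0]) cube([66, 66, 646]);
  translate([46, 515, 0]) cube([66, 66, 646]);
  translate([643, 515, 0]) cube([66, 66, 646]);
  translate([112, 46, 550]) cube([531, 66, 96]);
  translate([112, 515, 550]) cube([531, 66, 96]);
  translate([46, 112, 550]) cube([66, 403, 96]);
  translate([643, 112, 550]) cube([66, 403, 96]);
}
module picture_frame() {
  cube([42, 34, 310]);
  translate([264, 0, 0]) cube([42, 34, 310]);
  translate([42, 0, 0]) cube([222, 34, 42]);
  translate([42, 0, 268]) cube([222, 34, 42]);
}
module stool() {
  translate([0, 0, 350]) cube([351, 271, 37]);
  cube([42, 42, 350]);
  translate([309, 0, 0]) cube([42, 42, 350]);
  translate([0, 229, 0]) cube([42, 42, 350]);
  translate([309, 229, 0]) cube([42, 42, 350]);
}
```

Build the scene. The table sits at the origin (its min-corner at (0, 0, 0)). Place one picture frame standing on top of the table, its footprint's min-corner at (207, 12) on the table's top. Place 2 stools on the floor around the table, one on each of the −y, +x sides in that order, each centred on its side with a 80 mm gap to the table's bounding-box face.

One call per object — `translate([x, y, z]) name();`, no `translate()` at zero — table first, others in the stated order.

table();
translate([207, 12, 682]) picture_frame();
translate([202, -351, 0]) stool();
translate([835, 178, 0]) stool();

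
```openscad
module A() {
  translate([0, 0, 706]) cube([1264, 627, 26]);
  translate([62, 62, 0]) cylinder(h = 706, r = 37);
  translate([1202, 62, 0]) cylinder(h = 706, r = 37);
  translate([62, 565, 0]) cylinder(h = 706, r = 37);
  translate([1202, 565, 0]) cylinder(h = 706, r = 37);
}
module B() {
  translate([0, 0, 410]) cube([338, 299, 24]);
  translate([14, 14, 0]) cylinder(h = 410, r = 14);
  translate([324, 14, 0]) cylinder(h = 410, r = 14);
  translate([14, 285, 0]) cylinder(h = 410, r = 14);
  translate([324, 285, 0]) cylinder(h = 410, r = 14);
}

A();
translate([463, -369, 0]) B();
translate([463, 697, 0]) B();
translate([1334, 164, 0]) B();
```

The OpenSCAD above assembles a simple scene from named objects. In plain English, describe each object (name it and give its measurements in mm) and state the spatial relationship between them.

A is a table: top 1264 mm (x) × 627 mm (y), 26 mm thick, upper face at z = 732 mm, on four round legs of 74 mm diameter, each leg's bounding box inset 25 mm from the nearest pair of top edges, running from z = 0 to the bottom of the top.

B is a four-legged stool. The seat is 338×299 mm, 24 mm thick, top at z = 434 mm. It stands on four round legs, each 28 mm in diameter, from z = 0 to the seat underside, each leg's axis is inset half a diameter from the nearest pair of seat edges (so the leg's bounding box is flush with the corner).

Three stools sit around the table at the −y, +y, +x sides.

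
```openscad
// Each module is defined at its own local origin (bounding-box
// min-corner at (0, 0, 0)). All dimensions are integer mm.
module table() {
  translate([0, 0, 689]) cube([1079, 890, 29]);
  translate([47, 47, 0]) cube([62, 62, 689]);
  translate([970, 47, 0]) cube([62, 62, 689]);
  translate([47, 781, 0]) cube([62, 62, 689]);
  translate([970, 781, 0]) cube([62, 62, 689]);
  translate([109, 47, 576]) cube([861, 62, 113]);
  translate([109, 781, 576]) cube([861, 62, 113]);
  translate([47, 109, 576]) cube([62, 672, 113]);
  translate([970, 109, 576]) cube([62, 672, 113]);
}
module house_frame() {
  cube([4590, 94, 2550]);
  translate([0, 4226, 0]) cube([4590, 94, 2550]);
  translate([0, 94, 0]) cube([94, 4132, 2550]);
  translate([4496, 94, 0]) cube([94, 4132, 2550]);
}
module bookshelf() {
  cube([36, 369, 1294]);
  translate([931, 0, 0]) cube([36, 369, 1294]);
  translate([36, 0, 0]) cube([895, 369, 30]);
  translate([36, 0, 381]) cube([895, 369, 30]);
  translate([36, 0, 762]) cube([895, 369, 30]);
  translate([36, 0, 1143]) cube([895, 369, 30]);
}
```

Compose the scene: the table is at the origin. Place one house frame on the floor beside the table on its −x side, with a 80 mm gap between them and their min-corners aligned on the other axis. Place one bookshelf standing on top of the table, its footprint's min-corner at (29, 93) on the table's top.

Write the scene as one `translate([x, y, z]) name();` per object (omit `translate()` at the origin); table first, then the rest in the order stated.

table();
translate([-4670, 0, 0]) house_frame();
translate([29, 93, 718]) bookshelf();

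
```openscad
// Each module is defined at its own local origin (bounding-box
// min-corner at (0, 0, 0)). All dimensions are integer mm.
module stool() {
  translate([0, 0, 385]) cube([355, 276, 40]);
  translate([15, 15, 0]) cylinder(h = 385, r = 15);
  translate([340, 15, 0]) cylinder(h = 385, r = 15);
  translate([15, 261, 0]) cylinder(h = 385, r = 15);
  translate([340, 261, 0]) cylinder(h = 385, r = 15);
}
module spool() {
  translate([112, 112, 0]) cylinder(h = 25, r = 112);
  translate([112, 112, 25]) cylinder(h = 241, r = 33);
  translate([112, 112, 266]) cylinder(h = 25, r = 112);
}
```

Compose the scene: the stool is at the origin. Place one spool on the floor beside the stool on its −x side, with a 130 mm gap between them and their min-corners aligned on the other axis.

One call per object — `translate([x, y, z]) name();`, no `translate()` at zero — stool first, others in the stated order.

stool();
translate([-354, 0, 0]) spool();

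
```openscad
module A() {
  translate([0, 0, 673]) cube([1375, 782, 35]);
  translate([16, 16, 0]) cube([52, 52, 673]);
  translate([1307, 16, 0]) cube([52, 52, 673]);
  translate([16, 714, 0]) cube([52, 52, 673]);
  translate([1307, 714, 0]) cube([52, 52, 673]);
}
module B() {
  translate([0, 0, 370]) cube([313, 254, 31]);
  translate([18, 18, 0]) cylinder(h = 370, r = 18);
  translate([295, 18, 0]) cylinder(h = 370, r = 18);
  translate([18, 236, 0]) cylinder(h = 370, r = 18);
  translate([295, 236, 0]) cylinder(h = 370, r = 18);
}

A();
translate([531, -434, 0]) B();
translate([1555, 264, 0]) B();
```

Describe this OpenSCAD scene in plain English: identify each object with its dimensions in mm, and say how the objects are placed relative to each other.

A is a rectangular dining table. The top is 1375×782×35 mm with its upper surface at z = 708 mm. It stands on four 52×52 mm square legs, each inset 16 mm from the nearest pair of top edges, running from the floor to the underside of the top.

B is a simple wooden stool: a rectangular seat 313 mm (x) by 254 mm (y), 31 mm thick, top face at z = 401 mm, on four round legs, each 36 mm in diameter. The legs rest on z = 0, each leg's axis is inset half a diameter from the nearest pair of seat edges (so the leg's bounding box is flush with the corner).

Two stools sit around the table at the −y, +x sides.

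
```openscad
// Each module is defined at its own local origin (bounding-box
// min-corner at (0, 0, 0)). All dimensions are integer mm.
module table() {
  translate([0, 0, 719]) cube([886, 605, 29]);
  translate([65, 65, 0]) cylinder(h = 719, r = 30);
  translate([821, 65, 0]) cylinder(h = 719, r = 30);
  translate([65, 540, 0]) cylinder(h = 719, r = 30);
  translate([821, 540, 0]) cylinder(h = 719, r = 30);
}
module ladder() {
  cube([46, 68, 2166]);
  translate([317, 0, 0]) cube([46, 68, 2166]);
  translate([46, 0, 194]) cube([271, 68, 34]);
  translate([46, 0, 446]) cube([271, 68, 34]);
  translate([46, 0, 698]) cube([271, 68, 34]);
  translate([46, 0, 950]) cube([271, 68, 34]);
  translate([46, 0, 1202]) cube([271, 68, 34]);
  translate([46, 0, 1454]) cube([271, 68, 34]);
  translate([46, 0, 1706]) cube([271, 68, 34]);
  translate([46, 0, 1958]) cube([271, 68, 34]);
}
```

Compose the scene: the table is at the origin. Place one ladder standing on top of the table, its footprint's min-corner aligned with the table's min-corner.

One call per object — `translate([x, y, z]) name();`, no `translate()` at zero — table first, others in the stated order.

table();
translate([0, 0, 748]) ladder();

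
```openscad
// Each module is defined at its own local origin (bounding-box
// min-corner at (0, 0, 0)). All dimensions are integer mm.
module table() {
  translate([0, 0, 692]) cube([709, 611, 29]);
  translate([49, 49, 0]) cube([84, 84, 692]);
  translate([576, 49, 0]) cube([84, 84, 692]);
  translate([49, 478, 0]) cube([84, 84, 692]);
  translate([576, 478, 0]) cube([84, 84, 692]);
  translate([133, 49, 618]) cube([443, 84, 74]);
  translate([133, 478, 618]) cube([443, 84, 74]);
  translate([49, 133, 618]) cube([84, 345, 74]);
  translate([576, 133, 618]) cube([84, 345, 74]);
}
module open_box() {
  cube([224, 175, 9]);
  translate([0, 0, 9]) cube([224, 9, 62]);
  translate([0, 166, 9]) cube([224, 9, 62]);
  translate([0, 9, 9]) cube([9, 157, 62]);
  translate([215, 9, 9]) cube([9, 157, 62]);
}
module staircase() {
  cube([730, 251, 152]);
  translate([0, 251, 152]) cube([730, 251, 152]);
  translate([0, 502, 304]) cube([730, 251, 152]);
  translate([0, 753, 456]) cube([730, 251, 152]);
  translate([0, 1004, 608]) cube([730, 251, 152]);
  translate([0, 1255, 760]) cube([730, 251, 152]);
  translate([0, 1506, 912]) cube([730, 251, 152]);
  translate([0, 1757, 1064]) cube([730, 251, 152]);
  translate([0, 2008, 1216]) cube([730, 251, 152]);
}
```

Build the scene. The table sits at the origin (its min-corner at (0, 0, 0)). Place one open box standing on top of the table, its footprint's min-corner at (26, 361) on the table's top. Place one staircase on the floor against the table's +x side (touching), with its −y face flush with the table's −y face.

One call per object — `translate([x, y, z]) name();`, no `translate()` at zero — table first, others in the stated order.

table();
translate([26, 361, 721]) open_box();
translate([709, 0, 0]) staircase();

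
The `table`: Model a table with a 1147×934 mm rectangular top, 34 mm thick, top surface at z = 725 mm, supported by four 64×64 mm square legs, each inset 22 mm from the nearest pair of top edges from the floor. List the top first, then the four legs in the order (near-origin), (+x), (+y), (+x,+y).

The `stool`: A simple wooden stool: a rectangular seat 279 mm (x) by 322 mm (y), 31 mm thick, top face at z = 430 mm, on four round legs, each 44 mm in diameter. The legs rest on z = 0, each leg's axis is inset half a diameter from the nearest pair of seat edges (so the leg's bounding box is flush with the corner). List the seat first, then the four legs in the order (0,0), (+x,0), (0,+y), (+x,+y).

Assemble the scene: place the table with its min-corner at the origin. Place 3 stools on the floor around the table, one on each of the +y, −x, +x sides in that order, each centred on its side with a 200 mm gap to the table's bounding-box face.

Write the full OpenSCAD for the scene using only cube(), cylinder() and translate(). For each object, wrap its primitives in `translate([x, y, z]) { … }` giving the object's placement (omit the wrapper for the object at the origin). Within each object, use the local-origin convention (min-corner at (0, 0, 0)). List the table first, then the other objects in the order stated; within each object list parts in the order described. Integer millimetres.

translate([0, 0, 691]) cube([1147, 934, 34]);
translate([22, 22, 0]) cube([64, 64, 691]);
translate([1061, 22, 0]) cube([64, 64, 691]);
translate([22, 848, 0]) cube([64, 64, 691]);
translate([1061, 848, 0]) cube([64, 64, 691]);
translate([434, 1134, 0]) {
  translate([0, 0, 399]) cube([279, 322, 31]);
  translate([22, 22, 0]) cylinder(h = 399, r = 22);
  translate([257, 22, 0]) cylinder(h = 399, r = 22);
  translate([22, 300, 0]) cylinder(h = 399, r = 22);
  translate([257, 300, 0]) cylinder(h = 399, r = 22);
}
translate([-479, 306, 0]) {
  translate([0, 0, 399]) cube([279, 322, 31]);
  translate([22, 22, 0]) cylinder(h = 399, r = 22);
  translate([257, 22, 0]) cylinder(h = 399, r = 22);
  translate([22, 300, 0]) cylinder(h = 399, r = 22);
  translate([257, 300, 0]) cylinder(h = 399, r = 22);
}
translate([1347, 306, 0]) {
  translate([0, 0, 399]) cube([279, 322, 31]);
  translate([22, 22, 0]) cylinder(h = 399, r = 22);
  translate([257, 22, 0]) cylinder(h = 399, r = 22);
  translate([22, 300, 0]) cylinder(h = 399, r = 22);
  translate([257, 300, 0]) cylinder(h = 399, r = 22);
}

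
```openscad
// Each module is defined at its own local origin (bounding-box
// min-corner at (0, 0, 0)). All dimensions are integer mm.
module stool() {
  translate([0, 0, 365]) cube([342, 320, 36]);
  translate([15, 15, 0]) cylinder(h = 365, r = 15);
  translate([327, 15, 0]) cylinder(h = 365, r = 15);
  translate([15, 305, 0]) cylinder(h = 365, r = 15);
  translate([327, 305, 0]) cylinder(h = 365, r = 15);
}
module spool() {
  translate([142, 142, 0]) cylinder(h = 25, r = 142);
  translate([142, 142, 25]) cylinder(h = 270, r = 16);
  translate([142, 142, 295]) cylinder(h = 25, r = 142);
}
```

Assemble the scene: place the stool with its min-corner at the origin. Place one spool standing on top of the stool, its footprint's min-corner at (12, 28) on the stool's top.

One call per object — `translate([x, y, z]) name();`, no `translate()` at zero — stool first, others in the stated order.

stool();
translate([12, 28, 401]) spool();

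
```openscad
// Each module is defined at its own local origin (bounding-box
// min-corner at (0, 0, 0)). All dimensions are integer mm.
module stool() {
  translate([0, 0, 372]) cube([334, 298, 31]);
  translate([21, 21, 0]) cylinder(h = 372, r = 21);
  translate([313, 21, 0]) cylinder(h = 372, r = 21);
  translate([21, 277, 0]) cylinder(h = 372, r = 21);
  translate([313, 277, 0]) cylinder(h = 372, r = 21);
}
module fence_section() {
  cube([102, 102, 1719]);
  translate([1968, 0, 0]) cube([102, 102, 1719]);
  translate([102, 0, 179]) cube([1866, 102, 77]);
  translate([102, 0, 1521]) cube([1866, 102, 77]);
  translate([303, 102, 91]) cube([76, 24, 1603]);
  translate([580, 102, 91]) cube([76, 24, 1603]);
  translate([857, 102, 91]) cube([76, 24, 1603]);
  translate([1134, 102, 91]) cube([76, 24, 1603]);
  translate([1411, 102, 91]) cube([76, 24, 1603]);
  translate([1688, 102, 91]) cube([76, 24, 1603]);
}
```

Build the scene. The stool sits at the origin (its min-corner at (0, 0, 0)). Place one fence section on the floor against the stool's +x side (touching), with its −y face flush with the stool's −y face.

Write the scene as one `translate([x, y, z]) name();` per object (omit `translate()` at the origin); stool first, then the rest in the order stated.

stool();
translate([334, 0, 0]) fence_section();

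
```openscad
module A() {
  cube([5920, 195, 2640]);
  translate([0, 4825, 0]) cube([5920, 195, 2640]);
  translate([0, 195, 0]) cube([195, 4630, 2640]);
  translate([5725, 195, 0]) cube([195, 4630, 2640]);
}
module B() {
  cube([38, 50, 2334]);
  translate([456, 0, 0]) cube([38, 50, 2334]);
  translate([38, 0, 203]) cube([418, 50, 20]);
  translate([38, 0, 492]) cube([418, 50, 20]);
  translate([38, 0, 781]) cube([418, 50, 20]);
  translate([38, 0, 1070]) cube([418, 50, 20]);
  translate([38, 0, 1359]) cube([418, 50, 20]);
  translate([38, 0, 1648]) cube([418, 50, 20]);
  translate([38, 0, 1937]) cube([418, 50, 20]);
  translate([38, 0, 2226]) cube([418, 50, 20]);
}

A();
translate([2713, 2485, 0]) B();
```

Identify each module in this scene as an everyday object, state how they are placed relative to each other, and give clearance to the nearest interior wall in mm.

Clearances: x = 2518, y = 2290; minimum 2290 mm.

A is a house frame. B is a ladder. The ladder sits inside the house frame, centred. The clearance to the nearest interior wall is 2290 mm.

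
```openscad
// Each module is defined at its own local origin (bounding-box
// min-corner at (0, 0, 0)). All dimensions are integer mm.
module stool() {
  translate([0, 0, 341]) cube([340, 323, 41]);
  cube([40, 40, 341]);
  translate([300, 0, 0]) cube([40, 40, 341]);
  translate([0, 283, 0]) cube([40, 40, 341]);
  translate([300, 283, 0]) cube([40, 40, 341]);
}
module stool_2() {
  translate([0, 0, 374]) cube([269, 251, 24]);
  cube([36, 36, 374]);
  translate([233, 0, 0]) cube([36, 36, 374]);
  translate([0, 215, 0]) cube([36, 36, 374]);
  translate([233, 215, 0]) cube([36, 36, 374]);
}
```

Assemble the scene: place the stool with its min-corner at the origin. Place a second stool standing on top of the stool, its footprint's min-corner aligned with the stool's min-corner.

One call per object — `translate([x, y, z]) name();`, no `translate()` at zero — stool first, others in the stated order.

stool();
translate([0, 0, 382]) stool_2();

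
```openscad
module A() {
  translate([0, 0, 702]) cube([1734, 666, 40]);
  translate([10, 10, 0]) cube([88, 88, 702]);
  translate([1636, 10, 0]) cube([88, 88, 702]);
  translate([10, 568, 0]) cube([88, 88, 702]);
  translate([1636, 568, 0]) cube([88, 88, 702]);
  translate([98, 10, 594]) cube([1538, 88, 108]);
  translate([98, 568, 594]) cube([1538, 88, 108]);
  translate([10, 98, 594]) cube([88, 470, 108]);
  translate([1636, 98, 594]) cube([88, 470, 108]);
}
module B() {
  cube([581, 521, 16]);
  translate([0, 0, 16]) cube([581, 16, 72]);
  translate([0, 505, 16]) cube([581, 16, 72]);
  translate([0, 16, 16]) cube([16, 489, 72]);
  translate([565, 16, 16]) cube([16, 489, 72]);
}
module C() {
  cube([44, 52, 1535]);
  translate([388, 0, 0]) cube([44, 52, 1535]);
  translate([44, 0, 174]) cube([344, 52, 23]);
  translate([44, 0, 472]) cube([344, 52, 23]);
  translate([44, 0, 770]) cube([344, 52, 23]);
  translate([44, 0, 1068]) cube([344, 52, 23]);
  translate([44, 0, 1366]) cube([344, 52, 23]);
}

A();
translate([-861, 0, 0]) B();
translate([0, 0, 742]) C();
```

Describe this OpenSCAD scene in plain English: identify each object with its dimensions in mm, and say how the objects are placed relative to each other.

A is a rectangular dining table. The top is 1734×666×40 mm with its upper surface at z = 742 mm. It stands on four 88×88 mm square legs, each inset 10 mm from the nearest pair of top edges, running from the floor to the underside of the top. Four apron rails, 88 mm thick and 108 mm tall, run between adjacent legs with their top edges flush with the underside of the top and their outer faces flush with the legs' outer faces.

B is an open-topped rectangular box: outside dimensions 581×521×88 mm, with a uniform wall and base thickness of 16 mm. The base is a full 581×521 slab on the floor; four walls sit on top of the base. The front and back walls (the −y and +y sides) span the full width; the two side walls fit between them.

C is a straight ladder. Two 44×52 mm vertical rails, 1535 mm tall, stand 432 mm apart (outside-to-outside) with their front faces coplanar on the −y side. 5 rungs, each 52 mm deep and 23 mm tall, span between the inner faces of the rails, front faces flush with the rails. The lowest rung's underside is at z = 174 mm and rungs are spaced 298 mm apart (underside to underside).

The open box is on the floor beside the table on its −x side. The ladder is on top of the table.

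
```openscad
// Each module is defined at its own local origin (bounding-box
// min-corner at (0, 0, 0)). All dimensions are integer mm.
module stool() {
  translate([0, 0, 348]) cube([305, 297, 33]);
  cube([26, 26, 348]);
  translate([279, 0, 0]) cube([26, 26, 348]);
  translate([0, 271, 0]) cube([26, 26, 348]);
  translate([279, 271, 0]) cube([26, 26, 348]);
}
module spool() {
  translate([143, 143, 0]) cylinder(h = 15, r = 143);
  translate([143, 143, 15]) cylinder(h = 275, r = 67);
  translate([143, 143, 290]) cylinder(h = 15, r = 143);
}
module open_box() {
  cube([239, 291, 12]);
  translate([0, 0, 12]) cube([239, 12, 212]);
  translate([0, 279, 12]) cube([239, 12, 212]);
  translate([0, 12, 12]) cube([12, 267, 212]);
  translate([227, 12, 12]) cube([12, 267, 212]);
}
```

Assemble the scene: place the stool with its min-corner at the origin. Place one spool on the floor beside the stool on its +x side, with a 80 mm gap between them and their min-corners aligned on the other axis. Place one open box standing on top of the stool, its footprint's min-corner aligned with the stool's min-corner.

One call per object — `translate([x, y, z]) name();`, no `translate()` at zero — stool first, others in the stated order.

stool();
translate([385, 0, 0]) spool();
translate([0, 0, 381]) open_box();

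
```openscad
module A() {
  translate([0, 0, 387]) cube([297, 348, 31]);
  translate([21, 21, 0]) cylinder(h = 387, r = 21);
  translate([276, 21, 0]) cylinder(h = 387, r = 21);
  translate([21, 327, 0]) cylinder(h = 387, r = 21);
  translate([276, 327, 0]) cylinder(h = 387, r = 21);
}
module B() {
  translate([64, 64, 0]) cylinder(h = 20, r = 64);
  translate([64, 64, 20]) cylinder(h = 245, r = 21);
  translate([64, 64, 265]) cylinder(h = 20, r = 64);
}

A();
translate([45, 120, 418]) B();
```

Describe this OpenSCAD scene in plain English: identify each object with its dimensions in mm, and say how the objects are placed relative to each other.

A is a simple wooden stool: a rectangular seat 297 mm (x) by 348 mm (y), 31 mm thick, top face at z = 418 mm, on four round legs, each 42 mm in diameter. The legs rest on z = 0, each leg's axis is inset half a diameter from the nearest pair of seat edges (so the leg's bounding box is flush with the corner).

B is a spool: two coaxial disc flanges of radius 64 mm and thickness 20 mm, joined by a core cylinder of radius 21 mm and height 245 mm. The lower flange rests on z = 0 and the three cylinders share a vertical axis.

The spool is on top of the stool.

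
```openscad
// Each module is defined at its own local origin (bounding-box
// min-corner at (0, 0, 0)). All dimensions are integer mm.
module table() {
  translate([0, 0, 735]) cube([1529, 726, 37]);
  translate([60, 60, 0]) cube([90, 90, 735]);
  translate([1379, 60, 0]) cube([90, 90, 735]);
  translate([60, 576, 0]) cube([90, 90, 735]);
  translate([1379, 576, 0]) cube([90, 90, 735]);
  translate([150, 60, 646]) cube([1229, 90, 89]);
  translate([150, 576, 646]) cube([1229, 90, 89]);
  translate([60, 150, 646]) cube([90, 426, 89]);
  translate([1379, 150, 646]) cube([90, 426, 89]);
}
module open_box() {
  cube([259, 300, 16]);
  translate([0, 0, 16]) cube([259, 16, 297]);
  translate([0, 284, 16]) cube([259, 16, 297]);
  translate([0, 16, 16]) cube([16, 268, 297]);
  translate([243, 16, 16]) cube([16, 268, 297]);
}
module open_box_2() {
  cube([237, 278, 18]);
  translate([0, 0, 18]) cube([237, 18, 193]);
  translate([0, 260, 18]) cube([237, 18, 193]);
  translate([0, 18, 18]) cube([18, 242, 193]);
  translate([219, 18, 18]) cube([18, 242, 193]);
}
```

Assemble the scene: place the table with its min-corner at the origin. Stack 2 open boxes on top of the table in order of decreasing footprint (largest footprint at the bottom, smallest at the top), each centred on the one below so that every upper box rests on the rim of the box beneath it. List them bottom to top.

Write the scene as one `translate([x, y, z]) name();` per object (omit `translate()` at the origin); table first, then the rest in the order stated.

table();
translate([635, 213, 772]) open_box();
translate([646, 224, 1085]) open_box_2();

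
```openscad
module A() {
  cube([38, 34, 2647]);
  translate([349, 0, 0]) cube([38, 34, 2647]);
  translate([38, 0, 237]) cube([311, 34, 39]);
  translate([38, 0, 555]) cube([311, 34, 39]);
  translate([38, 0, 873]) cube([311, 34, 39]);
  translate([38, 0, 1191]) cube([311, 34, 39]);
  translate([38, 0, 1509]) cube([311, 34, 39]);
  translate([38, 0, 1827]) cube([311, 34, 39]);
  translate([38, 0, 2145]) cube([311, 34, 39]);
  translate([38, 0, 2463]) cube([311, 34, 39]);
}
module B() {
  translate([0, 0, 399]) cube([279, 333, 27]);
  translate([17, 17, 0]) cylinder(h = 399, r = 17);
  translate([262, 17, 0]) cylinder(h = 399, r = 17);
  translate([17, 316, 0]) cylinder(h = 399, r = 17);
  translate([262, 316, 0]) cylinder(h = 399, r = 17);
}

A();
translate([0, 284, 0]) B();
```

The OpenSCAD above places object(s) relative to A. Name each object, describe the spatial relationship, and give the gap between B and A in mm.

A is a ladder. B is a stool. The stool is on the floor beside the ladder on its +y side. The gap between the stool and the ladder is 250 mm.

The stool's nearest face is 250 mm from the ladder's +y face.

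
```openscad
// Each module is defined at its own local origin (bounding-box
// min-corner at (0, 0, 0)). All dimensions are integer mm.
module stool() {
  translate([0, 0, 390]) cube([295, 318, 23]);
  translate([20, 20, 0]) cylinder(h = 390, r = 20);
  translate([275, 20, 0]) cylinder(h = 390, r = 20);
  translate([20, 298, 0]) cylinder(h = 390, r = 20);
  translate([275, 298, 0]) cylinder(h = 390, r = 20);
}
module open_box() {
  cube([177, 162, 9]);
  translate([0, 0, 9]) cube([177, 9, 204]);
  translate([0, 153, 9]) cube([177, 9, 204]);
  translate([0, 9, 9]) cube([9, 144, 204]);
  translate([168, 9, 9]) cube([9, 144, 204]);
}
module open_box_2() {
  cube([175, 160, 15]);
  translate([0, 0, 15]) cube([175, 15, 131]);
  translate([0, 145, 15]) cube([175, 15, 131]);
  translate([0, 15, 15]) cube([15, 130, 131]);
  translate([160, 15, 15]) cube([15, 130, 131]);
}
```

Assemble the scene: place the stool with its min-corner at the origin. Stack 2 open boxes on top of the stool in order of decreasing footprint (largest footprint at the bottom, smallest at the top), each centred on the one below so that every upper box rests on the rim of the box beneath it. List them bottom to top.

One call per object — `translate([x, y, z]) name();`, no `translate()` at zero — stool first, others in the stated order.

stool();
translate([59, 78, 413]) open_box();
translate([60, 79, 626]) open_box_2();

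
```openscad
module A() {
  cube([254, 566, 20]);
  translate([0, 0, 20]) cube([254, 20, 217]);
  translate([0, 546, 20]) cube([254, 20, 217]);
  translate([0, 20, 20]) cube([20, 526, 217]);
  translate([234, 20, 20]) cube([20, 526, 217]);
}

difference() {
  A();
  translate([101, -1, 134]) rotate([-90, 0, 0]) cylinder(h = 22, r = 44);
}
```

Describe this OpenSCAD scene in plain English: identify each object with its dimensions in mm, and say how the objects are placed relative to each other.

A is an open-topped rectangular box: outside dimensions 254×566×237 mm, with a uniform wall and base thickness of 20 mm. The base is a full 254×566 slab on the floor; four walls sit on top of the base. The front and back walls (the −y and +y sides) span the full width; the two side walls fit between them.

The open box has a circular hole of radius 44 mm through its front wall, centred at (x = 101, z = 134).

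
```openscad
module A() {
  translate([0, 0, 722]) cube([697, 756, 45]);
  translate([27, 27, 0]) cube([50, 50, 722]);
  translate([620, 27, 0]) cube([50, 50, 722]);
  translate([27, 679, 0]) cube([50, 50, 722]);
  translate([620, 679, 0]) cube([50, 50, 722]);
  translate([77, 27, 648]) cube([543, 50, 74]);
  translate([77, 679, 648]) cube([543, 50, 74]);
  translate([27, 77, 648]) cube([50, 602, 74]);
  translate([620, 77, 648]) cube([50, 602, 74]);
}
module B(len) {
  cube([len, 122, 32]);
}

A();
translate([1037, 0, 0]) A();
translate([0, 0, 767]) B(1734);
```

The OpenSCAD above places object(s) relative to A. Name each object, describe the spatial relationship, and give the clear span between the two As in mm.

A is a table. B is a beam. A beam spans the tops of two tables. The clear span between the two tables is 340 mm.

Second table starts at x = 1037; first ends at x = 697; clear span = 1037 − 697 = 340 mm.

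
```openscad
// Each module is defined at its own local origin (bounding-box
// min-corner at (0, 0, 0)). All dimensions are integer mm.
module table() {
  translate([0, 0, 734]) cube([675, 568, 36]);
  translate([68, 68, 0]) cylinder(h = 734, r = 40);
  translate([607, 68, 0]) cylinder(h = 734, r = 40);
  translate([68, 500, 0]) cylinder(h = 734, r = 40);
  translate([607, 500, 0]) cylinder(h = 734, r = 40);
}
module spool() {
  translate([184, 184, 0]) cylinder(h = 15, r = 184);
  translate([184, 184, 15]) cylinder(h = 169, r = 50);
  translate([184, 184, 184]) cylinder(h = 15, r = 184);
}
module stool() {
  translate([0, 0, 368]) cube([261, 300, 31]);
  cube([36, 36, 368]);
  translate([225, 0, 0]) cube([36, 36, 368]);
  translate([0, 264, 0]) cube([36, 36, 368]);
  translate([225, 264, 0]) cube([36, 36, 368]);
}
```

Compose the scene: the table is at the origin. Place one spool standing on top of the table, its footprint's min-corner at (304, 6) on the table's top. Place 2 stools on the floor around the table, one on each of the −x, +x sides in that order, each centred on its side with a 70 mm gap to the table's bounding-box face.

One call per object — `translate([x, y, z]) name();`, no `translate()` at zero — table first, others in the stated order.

table();
translate([304, 6, 770]) spool();
translate([-331, 134, 0]) stool();
translate([745, 134, 0]) stool();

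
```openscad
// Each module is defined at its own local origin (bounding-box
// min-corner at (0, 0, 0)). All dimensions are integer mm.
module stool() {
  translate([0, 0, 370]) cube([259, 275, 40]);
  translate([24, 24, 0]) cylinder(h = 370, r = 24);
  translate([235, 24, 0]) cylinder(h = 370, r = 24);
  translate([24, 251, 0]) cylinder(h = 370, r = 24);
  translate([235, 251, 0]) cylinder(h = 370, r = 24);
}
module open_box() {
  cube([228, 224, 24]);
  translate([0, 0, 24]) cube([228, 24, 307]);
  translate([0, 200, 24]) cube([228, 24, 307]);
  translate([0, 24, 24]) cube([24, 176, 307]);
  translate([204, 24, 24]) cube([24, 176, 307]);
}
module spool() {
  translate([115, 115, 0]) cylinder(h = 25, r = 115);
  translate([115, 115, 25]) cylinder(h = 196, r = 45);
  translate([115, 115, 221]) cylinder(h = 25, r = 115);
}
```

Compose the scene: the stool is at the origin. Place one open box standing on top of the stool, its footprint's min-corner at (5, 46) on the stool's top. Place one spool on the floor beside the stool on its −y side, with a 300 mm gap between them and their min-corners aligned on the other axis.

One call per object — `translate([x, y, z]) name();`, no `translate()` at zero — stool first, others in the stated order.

stool();
translate([5, 46, 410]) open_box();
translate([0, -530, 0]) spool();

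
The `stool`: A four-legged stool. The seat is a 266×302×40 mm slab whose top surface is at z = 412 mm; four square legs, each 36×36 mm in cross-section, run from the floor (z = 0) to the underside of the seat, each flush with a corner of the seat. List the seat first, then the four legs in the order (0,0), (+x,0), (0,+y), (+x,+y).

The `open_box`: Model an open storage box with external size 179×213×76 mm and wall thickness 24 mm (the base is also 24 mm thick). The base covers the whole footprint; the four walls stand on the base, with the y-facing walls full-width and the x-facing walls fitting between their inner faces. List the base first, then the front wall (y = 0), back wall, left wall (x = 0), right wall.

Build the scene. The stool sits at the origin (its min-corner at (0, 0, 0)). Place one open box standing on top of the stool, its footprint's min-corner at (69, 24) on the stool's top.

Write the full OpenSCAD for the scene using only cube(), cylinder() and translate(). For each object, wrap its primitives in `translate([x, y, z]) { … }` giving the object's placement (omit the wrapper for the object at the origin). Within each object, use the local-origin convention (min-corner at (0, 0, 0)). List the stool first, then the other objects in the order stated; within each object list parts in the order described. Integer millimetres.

translate([0, 0, 372]) cube([266, 302, 40]);
cube([36, 36, 372]);
translate([230, 0, 0]) cube([36, 36, 372]);
translate([0, 266, 0]) cube([36, 36, 372]);
translate([230, 266, 0]) cube([36, 36, 372]);
translate([69, 24, 412]) {
  cube([179, 213, 24]);
  translate([0, 0, 24]) cube([179, 24, 52]);
  translate([0, 189, 24]) cube([179, 24, 52]);
  translate([0, 24, 24]) cube([24, 165, 52]);
  translate([155, 24, 24]) cube([24, 165, 52]);
}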